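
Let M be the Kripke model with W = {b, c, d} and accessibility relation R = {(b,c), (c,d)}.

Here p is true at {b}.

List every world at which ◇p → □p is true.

b: ◇p is F, □p is F. ✓
c: ◇p is F, □p is F. ✓
d: ◇p is F, □p is T. ✓

{b, c, d}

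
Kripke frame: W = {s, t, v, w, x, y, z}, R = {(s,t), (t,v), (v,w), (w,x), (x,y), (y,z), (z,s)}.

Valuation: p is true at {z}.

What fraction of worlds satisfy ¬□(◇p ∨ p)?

5/7

s: □(◇p ∨ p) is F. ✓
t: □(◇p ∨ p) is F. ✓
v: □(◇p ∨ p) is F. ✓
w: □(◇p ∨ p) is F. ✓
x: □(◇p ∨ p) is T. ✗
y: □(◇p ∨ p) is T. ✗
z: □(◇p ∨ p) is F. ✓
That's 5 of 7 worlds, so 5/7.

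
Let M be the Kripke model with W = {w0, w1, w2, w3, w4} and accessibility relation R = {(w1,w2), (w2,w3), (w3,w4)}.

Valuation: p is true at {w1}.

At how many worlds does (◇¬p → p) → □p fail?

1

w0: ◇¬p → p is T, □p is T. ✓
w1: ◇¬p → p is T, □p is F. ✗
w2: ◇¬p → p is F, □p is F. ✓
w3: ◇¬p → p is F, □p is F. ✓
w4: ◇¬p → p is T, □p is T. ✓
Satisfying worlds: {w0, w2, w3, w4}.
So (◇¬p → p) → □p fails at the other 1 world.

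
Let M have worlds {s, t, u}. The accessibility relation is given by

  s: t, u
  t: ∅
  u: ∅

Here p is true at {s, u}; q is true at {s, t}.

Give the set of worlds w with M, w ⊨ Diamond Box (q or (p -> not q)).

{s}

s: successors {t, u}; Box (q or (p -> not q)) there: t:T, u:T. ✓
t: no successors, so Diamond Box (q or (p -> not q)) fails. ✗
u: no successors, so Diamond Box (q or (p -> not q)) fails. ✗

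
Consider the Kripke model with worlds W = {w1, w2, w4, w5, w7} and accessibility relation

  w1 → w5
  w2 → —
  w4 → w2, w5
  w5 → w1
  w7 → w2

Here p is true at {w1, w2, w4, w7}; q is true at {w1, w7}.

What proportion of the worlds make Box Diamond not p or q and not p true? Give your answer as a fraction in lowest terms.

w1: Box Diamond not p is F, q and not p is F. ✗
w2: Box Diamond not p is T, q and not p is F. ✓
w4: Box Diamond not p is F, q and not p is F. ✗
w5: Box Diamond not p is T, q and not p is F. ✓
w7: Box Diamond not p is F, q and not p is F. ✗
That's 2 of 5 worlds, so 2/5.

2/5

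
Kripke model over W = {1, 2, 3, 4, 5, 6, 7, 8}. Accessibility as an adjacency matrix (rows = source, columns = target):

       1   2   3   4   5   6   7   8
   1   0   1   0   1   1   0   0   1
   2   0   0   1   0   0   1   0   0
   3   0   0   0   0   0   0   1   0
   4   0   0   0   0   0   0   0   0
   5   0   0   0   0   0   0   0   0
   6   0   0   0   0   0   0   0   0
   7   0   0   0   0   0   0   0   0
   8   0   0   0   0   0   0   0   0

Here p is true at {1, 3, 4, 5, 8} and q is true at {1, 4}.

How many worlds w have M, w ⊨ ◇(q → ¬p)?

3

1: successors {2, 4, 5, 8}; q → ¬p there: 2:T, 4:F, 5:T, 8:T. ✓
2: successors {3, 6}; q → ¬p there: 3:T, 6:T. ✓
3: successors {7}; q → ¬p there: 7:T. ✓
4: no successors, so ◇(q → ¬p) fails. ✗
5: no successors, so ◇(q → ¬p) fails. ✗
6: no successors, so ◇(q → ¬p) fails. ✗
7: no successors, so ◇(q → ¬p) fails. ✗
8: no successors, so ◇(q → ¬p) fails. ✗
Satisfying worlds: {1, 2, 3}.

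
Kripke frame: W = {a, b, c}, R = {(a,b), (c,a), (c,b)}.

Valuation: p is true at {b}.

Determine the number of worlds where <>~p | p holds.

2

a: <>~p is F, p is F. ✗
b: <>~p is F, p is T. ✓
c: <>~p is T, p is F. ✓
Satisfying worlds: {b, c}.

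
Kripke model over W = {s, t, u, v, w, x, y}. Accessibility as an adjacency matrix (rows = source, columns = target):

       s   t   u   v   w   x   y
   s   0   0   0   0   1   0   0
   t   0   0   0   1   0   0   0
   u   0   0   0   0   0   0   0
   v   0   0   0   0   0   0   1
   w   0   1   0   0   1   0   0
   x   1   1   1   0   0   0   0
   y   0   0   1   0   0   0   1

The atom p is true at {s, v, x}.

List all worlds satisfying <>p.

{t, x}

s: successors {w}; p there: w:F. ✗
t: successors {v}; p there: v:T. ✓
u: no successors, so <>p fails. ✗
v: successors {y}; p there: y:F. ✗
w: successors {t, w}; p there: t:F, w:F. ✗
x: successors {s, t, u}; p there: s:T, t:F, u:F. ✓
y: successors {u, y}; p there: u:F, y:F. ✗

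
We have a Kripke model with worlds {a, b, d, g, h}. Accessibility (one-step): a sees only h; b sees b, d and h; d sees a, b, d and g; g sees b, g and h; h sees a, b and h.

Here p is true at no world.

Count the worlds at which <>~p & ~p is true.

5

a: <>~p is T, ~p is T. ✓
b: <>~p is T, ~p is T. ✓
d: <>~p is T, ~p is T. ✓
g: <>~p is T, ~p is T. ✓
h: <>~p is T, ~p is T. ✓
Satisfying worlds: {a, b, d, g, h}.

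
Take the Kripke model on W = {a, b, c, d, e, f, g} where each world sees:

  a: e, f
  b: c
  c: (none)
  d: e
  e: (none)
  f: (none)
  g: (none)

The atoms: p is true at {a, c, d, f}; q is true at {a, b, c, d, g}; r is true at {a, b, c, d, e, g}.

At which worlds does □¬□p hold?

a: successors {e, f}; ¬□p there: e:F, f:F. ✗
b: successors {c}; ¬□p there: c:F. ✗
c: no successors, so □¬□p holds vacuously. ✓
d: successors {e}; ¬□p there: e:F. ✗
e: no successors, so □¬□p holds vacuously. ✓
f: no successors, so □¬□p holds vacuously. ✓
g: no successors, so □¬□p holds vacuously. ✓

{c, e, f, g}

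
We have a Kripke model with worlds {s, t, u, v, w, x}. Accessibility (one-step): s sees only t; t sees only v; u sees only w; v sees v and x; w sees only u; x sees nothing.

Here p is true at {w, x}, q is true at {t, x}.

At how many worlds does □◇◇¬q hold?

5

s: successors {t}; ◇◇¬q there: t:T. ✓
t: successors {v}; ◇◇¬q there: v:T. ✓
u: successors {w}; ◇◇¬q there: w:T. ✓
v: successors {v, x}; ◇◇¬q there: v:T, x:F. ✗
w: successors {u}; ◇◇¬q there: u:T. ✓
x: no successors, so □◇◇¬q holds vacuously. ✓
Satisfying worlds: {s, t, u, w, x}.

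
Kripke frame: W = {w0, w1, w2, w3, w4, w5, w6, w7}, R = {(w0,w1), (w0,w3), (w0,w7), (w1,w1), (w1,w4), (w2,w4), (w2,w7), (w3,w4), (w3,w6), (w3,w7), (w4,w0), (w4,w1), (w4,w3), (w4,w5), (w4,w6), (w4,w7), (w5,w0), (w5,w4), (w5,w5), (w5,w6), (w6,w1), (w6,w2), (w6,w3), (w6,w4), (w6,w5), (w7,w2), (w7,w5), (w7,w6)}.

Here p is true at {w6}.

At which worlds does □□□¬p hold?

∅

w0: successors {w1, w3, w7}; □□¬p there: w1:F, w3:F, w7:F. ✗
w1: successors {w1, w4}; □□¬p there: w1:F, w4:F. ✗
w2: successors {w4, w7}; □□¬p there: w4:F, w7:F. ✗
w3: successors {w4, w6, w7}; □□¬p there: w4:F, w6:F, w7:F. ✗
w4: successors {w0, w1, w3, w5, w6, w7}; □□¬p there: w0:F, w1:F, w3:F, w5:F, w6:F, w7:F. ✗
w5: successors {w0, w4, w5, w6}; □□¬p there: w0:F, w4:F, w5:F, w6:F. ✗
w6: successors {w1, w2, w3, w4, w5}; □□¬p there: w1:F, w2:F, w3:F, w4:F, w5:F. ✗
w7: successors {w2, w5, w6}; □□¬p there: w2:F, w5:F, w6:F. ✗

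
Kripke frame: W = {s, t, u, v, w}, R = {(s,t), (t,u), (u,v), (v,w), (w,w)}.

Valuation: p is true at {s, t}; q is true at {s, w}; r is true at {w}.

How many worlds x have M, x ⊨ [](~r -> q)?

2

s: successors {t}; ~r -> q there: t:F. ✗
t: successors {u}; ~r -> q there: u:F. ✗
u: successors {v}; ~r -> q there: v:F. ✗
v: successors {w}; ~r -> q there: w:T. ✓
w: successors {w}; ~r -> q there: w:T. ✓
Satisfying worlds: {v, w}.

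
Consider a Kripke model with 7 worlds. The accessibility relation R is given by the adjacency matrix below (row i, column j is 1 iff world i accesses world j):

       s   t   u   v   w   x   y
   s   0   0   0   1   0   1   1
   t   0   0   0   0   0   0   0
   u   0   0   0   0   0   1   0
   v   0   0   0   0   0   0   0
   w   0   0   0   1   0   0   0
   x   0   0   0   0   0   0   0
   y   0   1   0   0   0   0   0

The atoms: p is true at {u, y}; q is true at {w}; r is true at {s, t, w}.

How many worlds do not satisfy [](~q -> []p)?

s: successors {v, x, y}; ~q -> []p there: v:T, x:T, y:F. ✗
t: no successors, so [](~q -> []p) holds vacuously. ✓
u: successors {x}; ~q -> []p there: x:T. ✓
v: no successors, so [](~q -> []p) holds vacuously. ✓
w: successors {v}; ~q -> []p there: v:T. ✓
x: no successors, so [](~q -> []p) holds vacuously. ✓
y: successors {t}; ~q -> []p there: t:T. ✓
Satisfying worlds: {t, u, v, w, x, y}.
So [](~q -> []p) fails at the other 1 world.

1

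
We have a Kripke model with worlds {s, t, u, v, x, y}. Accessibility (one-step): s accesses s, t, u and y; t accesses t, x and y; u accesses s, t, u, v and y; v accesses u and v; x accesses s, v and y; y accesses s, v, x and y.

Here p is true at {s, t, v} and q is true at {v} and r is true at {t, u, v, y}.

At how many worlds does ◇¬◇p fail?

6

s: successors {s, t, u, y}; ¬◇p there: s:F, t:F, u:F, y:F. ✗
t: successors {t, x, y}; ¬◇p there: t:F, x:F, y:F. ✗
u: successors {s, t, u, v, y}; ¬◇p there: s:F, t:F, u:F, v:F, y:F. ✗
v: successors {u, v}; ¬◇p there: u:F, v:F. ✗
x: successors {s, v, y}; ¬◇p there: s:F, v:F, y:F. ✗
y: successors {s, v, x, y}; ¬◇p there: s:F, v:F, x:F, y:F. ✗
Satisfying worlds: ∅.
So ◇¬◇p fails at the other 6 worlds.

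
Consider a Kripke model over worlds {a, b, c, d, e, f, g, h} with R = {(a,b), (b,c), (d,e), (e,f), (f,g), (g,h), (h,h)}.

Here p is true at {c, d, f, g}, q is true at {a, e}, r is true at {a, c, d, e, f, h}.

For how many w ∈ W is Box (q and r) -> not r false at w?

2

a: Box (q and r) is F, not r is F. ✓
b: Box (q and r) is F, not r is T. ✓
c: Box (q and r) is T, not r is F. ✗
d: Box (q and r) is T, not r is F. ✗
e: Box (q and r) is F, not r is F. ✓
f: Box (q and r) is F, not r is F. ✓
g: Box (q and r) is F, not r is T. ✓
h: Box (q and r) is F, not r is F. ✓
Satisfying worlds: {a, b, e, f, g, h}.
So Box (q and r) -> not r fails at the other 2 worlds.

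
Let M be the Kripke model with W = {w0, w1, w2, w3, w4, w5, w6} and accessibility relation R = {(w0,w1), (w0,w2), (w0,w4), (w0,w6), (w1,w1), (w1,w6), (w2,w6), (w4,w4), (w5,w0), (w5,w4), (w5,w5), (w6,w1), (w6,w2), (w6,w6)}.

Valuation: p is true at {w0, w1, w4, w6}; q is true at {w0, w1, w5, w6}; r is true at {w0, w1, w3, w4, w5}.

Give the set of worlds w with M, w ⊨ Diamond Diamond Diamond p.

{w0, w1, w2, w4, w5, w6}

w0: successors {w1, w2, w4, w6}; Diamond Diamond p there: w1:T, w2:T, w4:T, w6:T. ✓
w1: successors {w1, w6}; Diamond Diamond p there: w1:T, w6:T. ✓
w2: successors {w6}; Diamond Diamond p there: w6:T. ✓
w3: no successors, so Diamond Diamond Diamond p fails. ✗
w4: successors {w4}; Diamond Diamond p there: w4:T. ✓
w5: successors {w0, w4, w5}; Diamond Diamond p there: w0:T, w4:T, w5:T. ✓
w6: successors {w1, w2, w6}; Diamond Diamond p there: w1:T, w2:T, w6:T. ✓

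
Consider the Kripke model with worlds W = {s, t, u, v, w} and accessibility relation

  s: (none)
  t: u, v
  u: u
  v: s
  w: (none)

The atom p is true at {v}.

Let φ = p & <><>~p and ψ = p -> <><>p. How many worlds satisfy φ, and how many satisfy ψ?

0 and 4

For p & <><>~p:
s: p is F, <><>~p is F. ✗
t: p is F, <><>~p is T. ✗
u: p is F, <><>~p is T. ✗
v: p is T, <><>~p is F. ✗
w: p is F, <><>~p is F. ✗
— 0 worlds.
For p -> <><>p:
s: p is F, <><>p is F. ✓
t: p is F, <><>p is F. ✓
u: p is F, <><>p is F. ✓
v: p is T, <><>p is F. ✗
w: p is F, <><>p is F. ✓
— 4 worlds.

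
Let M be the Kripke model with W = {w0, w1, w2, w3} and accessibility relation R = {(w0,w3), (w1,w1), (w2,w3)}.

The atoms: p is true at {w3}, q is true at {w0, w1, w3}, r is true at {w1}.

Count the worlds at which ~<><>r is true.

w0: <><>r is F. ✓
w1: <><>r is T. ✗
w2: <><>r is F. ✓
w3: <><>r is F. ✓
Satisfying worlds: {w0, w2, w3}.

3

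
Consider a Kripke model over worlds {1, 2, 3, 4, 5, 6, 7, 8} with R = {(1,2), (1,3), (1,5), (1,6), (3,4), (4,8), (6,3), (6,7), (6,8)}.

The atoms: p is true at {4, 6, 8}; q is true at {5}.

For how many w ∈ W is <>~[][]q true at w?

2

1: successors {2, 3, 5, 6}; ~[][]q there: 2:F, 3:T, 5:F, 6:T. ✓
2: no successors, so <>~[][]q fails. ✗
3: successors {4}; ~[][]q there: 4:F. ✗
4: successors {8}; ~[][]q there: 8:F. ✗
5: no successors, so <>~[][]q fails. ✗
6: successors {3, 7, 8}; ~[][]q there: 3:T, 7:F, 8:F. ✓
7: no successors, so <>~[][]q fails. ✗
8: no successors, so <>~[][]q fails. ✗
Satisfying worlds: {1, 6}.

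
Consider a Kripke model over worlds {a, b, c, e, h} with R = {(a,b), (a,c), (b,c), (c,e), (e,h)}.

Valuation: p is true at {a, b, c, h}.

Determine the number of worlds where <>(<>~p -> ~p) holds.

3

a: successors {b, c}; <>~p -> ~p there: b:T, c:F. ✓
b: successors {c}; <>~p -> ~p there: c:F. ✗
c: successors {e}; <>~p -> ~p there: e:T. ✓
e: successors {h}; <>~p -> ~p there: h:T. ✓
h: no successors, so <>(<>~p -> ~p) fails. ✗
Satisfying worlds: {a, c, e}.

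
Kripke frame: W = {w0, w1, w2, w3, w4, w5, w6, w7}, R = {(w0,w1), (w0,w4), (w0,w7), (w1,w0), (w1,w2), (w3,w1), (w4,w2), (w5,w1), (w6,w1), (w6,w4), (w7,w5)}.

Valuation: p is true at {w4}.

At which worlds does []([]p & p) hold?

w0: successors {w1, w4, w7}; []p & p there: w1:F, w4:F, w7:F. ✗
w1: successors {w0, w2}; []p & p there: w0:F, w2:F. ✗
w2: no successors, so []([]p & p) holds vacuously. ✓
w3: successors {w1}; []p & p there: w1:F. ✗
w4: successors {w2}; []p & p there: w2:F. ✗
w5: successors {w1}; []p & p there: w1:F. ✗
w6: successors {w1, w4}; []p & p there: w1:F, w4:F. ✗
w7: successors {w5}; []p & p there: w5:F. ✗

{w2}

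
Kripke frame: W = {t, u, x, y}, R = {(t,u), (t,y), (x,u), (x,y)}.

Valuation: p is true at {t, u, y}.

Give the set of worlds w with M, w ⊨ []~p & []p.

t: []~p is F, []p is T. ✗
u: []~p is T, []p is T. ✓
x: []~p is F, []p is T. ✗
y: []~p is T, []p is T. ✓

{u, y}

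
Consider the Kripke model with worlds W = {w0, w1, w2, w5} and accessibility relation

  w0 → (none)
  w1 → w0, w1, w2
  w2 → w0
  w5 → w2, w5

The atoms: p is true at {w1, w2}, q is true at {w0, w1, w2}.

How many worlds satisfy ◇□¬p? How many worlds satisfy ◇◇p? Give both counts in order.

For ◇□¬p:
w0: no successors, so ◇□¬p fails. ✗
w1: successors {w0, w1, w2}; □¬p there: w0:T, w1:F, w2:T. ✓
w2: successors {w0}; □¬p there: w0:T. ✓
w5: successors {w2, w5}; □¬p there: w2:T, w5:F. ✓
— 3 worlds.
For ◇◇p:
w0: no successors, so ◇◇p fails. ✗
w1: successors {w0, w1, w2}; ◇p there: w0:F, w1:T, w2:F. ✓
w2: successors {w0}; ◇p there: w0:F. ✗
w5: successors {w2, w5}; ◇p there: w2:F, w5:T. ✓
— 2 worlds.

3 and 2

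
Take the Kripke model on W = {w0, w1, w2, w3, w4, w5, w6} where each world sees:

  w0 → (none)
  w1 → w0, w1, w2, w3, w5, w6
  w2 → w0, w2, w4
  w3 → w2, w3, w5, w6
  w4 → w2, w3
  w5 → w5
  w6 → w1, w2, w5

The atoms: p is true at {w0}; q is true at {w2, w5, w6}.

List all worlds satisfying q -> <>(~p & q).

w0: q is F, <>(~p & q) is F. ✓
w1: q is F, <>(~p & q) is T. ✓
w2: q is T, <>(~p & q) is T. ✓
w3: q is F, <>(~p & q) is T. ✓
w4: q is F, <>(~p & q) is T. ✓
w5: q is T, <>(~p & q) is T. ✓
w6: q is T, <>(~p & q) is T. ✓

{w0, w1, w2, w3, w4, w5, w6}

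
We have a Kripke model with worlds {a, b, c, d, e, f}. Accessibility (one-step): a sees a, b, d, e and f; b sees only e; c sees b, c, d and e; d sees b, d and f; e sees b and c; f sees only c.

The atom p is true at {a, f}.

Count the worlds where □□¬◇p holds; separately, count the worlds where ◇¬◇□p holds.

For □□¬◇p:
a: successors {a, b, d, e, f}; □¬◇p there: a:F, b:T, d:F, e:T, f:T. ✗
b: successors {e}; □¬◇p there: e:T. ✓
c: successors {b, c, d, e}; □¬◇p there: b:T, c:F, d:F, e:T. ✗
d: successors {b, d, f}; □¬◇p there: b:T, d:F, f:T. ✗
e: successors {b, c}; □¬◇p there: b:T, c:F. ✗
f: successors {c}; □¬◇p there: c:F. ✗
— 1 world.
For ◇¬◇□p:
a: successors {a, b, d, e, f}; ¬◇□p there: a:T, b:T, d:T, e:T, f:T. ✓
b: successors {e}; ¬◇□p there: e:T. ✓
c: successors {b, c, d, e}; ¬◇□p there: b:T, c:T, d:T, e:T. ✓
d: successors {b, d, f}; ¬◇□p there: b:T, d:T, f:T. ✓
e: successors {b, c}; ¬◇□p there: b:T, c:T. ✓
f: successors {c}; ¬◇□p there: c:T. ✓
— 6 worlds.

1 and 6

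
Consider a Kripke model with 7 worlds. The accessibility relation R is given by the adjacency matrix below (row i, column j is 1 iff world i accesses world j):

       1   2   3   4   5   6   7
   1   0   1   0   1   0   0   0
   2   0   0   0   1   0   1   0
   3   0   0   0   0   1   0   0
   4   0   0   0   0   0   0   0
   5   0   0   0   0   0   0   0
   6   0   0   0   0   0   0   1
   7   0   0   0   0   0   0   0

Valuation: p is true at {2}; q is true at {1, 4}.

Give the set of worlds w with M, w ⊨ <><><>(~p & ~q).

{1}

1: successors {2, 4}; <><>(~p & ~q) there: 2:T, 4:F. ✓
2: successors {4, 6}; <><>(~p & ~q) there: 4:F, 6:F. ✗
3: successors {5}; <><>(~p & ~q) there: 5:F. ✗
4: no successors, so <><><>(~p & ~q) fails. ✗
5: no successors, so <><><>(~p & ~q) fails. ✗
6: successors {7}; <><>(~p & ~q) there: 7:F. ✗
7: no successors, so <><><>(~p & ~q) fails. ✗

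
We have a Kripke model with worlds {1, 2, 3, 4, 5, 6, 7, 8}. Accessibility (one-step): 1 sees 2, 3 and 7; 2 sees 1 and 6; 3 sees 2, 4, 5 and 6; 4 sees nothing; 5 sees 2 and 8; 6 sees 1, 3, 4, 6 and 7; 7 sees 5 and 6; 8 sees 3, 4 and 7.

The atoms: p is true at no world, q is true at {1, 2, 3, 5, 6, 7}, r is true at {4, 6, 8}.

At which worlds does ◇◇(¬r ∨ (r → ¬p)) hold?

1: successors {2, 3, 7}; ◇(¬r ∨ (r → ¬p)) there: 2:T, 3:T, 7:T. ✓
2: successors {1, 6}; ◇(¬r ∨ (r → ¬p)) there: 1:T, 6:T. ✓
3: successors {2, 4, 5, 6}; ◇(¬r ∨ (r → ¬p)) there: 2:T, 4:F, 5:T, 6:T. ✓
4: no successors, so ◇◇(¬r ∨ (r → ¬p)) fails. ✗
5: successors {2, 8}; ◇(¬r ∨ (r → ¬p)) there: 2:T, 8:T. ✓
6: successors {1, 3, 4, 6, 7}; ◇(¬r ∨ (r → ¬p)) there: 1:T, 3:T, 4:F, 6:T, 7:T. ✓
7: successors {5, 6}; ◇(¬r ∨ (r → ¬p)) there: 5:T, 6:T. ✓
8: successors {3, 4, 7}; ◇(¬r ∨ (r → ¬p)) there: 3:T, 4:F, 7:T. ✓

{1, 2, 3, 5, 6, 7, 8}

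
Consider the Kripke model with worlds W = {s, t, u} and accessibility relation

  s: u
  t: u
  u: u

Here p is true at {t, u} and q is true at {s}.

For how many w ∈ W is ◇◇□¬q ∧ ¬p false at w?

s: ◇◇□¬q is T, ¬p is T. ✓
t: ◇◇□¬q is T, ¬p is F. ✗
u: ◇◇□¬q is T, ¬p is F. ✗
Satisfying worlds: {s}.
So ◇◇□¬q ∧ ¬p fails at the other 2 worlds.

2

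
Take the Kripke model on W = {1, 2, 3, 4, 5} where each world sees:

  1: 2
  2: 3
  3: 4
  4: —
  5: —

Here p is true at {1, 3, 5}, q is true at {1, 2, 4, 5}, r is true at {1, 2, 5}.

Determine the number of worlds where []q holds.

1: successors {2}; q there: 2:T. ✓
2: successors {3}; q there: 3:F. ✗
3: successors {4}; q there: 4:T. ✓
4: no successors, so []q holds vacuously. ✓
5: no successors, so []q holds vacuously. ✓
Satisfying worlds: {1, 3, 4, 5}.

4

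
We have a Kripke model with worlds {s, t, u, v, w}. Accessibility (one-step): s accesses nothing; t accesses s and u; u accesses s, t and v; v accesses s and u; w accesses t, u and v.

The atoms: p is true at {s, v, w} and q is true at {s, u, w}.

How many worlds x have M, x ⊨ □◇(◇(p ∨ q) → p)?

2

s: no successors, so □◇(◇(p ∨ q) → p) holds vacuously. ✓
t: successors {s, u}; ◇(◇(p ∨ q) → p) there: s:F, u:T. ✗
u: successors {s, t, v}; ◇(◇(p ∨ q) → p) there: s:F, t:T, v:T. ✗
v: successors {s, u}; ◇(◇(p ∨ q) → p) there: s:F, u:T. ✗
w: successors {t, u, v}; ◇(◇(p ∨ q) → p) there: t:T, u:T, v:T. ✓
Satisfying worlds: {s, w}.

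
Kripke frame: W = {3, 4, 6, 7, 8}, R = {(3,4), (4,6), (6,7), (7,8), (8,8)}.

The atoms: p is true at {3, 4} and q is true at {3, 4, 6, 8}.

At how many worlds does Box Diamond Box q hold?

3: successors {4}; Diamond Box q there: 4:F. ✗
4: successors {6}; Diamond Box q there: 6:T. ✓
6: successors {7}; Diamond Box q there: 7:T. ✓
7: successors {8}; Diamond Box q there: 8:T. ✓
8: successors {8}; Diamond Box q there: 8:T. ✓
Satisfying worlds: {4, 6, 7, 8}.

4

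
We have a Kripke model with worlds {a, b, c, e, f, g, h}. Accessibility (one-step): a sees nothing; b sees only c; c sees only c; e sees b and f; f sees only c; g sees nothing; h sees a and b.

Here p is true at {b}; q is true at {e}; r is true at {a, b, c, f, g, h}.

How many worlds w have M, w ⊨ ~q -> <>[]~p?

a: ~q is T, <>[]~p is F. ✗
b: ~q is T, <>[]~p is T. ✓
c: ~q is T, <>[]~p is T. ✓
e: ~q is F, <>[]~p is T. ✓
f: ~q is T, <>[]~p is T. ✓
g: ~q is T, <>[]~p is F. ✗
h: ~q is T, <>[]~p is T. ✓
Satisfying worlds: {b, c, e, f, h}.

5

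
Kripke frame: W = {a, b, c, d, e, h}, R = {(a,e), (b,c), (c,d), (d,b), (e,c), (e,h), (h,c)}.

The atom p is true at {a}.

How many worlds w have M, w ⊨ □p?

0

a: successors {e}; p there: e:F. ✗
b: successors {c}; p there: c:F. ✗
c: successors {d}; p there: d:F. ✗
d: successors {b}; p there: b:F. ✗
e: successors {c, h}; p there: c:F, h:F. ✗
h: successors {c}; p there: c:F. ✗
Satisfying worlds: ∅.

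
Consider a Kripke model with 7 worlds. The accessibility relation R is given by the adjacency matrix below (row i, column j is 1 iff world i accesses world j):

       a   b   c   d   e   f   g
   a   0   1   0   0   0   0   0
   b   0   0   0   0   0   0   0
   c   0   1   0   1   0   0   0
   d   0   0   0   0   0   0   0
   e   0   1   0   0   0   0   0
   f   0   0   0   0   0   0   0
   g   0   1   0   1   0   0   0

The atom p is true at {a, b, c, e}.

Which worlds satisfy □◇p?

a: successors {b}; ◇p there: b:F. ✗
b: no successors, so □◇p holds vacuously. ✓
c: successors {b, d}; ◇p there: b:F, d:F. ✗
d: no successors, so □◇p holds vacuously. ✓
e: successors {b}; ◇p there: b:F. ✗
f: no successors, so □◇p holds vacuously. ✓
g: successors {b, d}; ◇p there: b:F, d:F. ✗

{b, d, f}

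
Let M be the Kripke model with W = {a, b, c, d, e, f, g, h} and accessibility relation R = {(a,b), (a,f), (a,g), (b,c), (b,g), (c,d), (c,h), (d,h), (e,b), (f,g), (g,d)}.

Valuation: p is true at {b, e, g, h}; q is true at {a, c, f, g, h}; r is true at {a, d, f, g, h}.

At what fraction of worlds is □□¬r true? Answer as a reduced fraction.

a: successors {b, f, g}; □¬r there: b:F, f:F, g:F. ✗
b: successors {c, g}; □¬r there: c:F, g:F. ✗
c: successors {d, h}; □¬r there: d:F, h:T. ✗
d: successors {h}; □¬r there: h:T. ✓
e: successors {b}; □¬r there: b:F. ✗
f: successors {g}; □¬r there: g:F. ✗
g: successors {d}; □¬r there: d:F. ✗
h: no successors, so □□¬r holds vacuously. ✓
That's 2 of 8 worlds, so 2/8 = 1/4.

1/4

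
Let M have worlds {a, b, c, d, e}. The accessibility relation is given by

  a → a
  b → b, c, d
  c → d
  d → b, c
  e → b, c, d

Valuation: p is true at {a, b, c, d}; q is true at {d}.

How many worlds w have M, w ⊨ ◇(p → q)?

a: successors {a}; p → q there: a:F. ✗
b: successors {b, c, d}; p → q there: b:F, c:F, d:T. ✓
c: successors {d}; p → q there: d:T. ✓
d: successors {b, c}; p → q there: b:F, c:F. ✗
e: successors {b, c, d}; p → q there: b:F, c:F, d:T. ✓
Satisfying worlds: {b, c, e}.

3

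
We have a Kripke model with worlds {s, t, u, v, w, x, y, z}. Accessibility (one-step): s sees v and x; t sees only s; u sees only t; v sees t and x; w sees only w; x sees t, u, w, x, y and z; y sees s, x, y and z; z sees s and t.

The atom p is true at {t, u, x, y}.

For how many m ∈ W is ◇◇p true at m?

s: successors {v, x}; ◇p there: v:T, x:T. ✓
t: successors {s}; ◇p there: s:T. ✓
u: successors {t}; ◇p there: t:F. ✗
v: successors {t, x}; ◇p there: t:F, x:T. ✓
w: successors {w}; ◇p there: w:F. ✗
x: successors {t, u, w, x, y, z}; ◇p there: t:F, u:T, w:F, x:T, y:T, z:T. ✓
y: successors {s, x, y, z}; ◇p there: s:T, x:T, y:T, z:T. ✓
z: successors {s, t}; ◇p there: s:T, t:F. ✓
Satisfying worlds: {s, t, v, x, y, z}.

6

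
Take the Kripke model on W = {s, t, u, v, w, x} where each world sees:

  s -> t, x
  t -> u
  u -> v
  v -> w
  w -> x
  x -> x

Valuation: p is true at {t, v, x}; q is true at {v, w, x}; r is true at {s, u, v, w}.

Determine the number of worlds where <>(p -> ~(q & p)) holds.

3

s: successors {t, x}; p -> ~(q & p) there: t:T, x:F. ✓
t: successors {u}; p -> ~(q & p) there: u:T. ✓
u: successors {v}; p -> ~(q & p) there: v:F. ✗
v: successors {w}; p -> ~(q & p) there: w:T. ✓
w: successors {x}; p -> ~(q & p) there: x:F. ✗
x: successors {x}; p -> ~(q & p) there: x:F. ✗
Satisfying worlds: {s, t, v}.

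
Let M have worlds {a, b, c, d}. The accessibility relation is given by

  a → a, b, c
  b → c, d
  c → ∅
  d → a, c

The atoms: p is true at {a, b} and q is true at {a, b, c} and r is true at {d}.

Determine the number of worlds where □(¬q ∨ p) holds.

1

a: successors {a, b, c}; ¬q ∨ p there: a:T, b:T, c:F. ✗
b: successors {c, d}; ¬q ∨ p there: c:F, d:T. ✗
c: no successors, so □(¬q ∨ p) holds vacuously. ✓
d: successors {a, c}; ¬q ∨ p there: a:T, c:F. ✗
Satisfying worlds: {c}.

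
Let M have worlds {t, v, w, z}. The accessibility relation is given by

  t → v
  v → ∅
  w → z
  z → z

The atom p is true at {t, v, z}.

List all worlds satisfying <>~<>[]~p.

t: successors {v}; ~<>[]~p there: v:T. ✓
v: no successors, so <>~<>[]~p fails. ✗
w: successors {z}; ~<>[]~p there: z:T. ✓
z: successors {z}; ~<>[]~p there: z:T. ✓

{t, w, z}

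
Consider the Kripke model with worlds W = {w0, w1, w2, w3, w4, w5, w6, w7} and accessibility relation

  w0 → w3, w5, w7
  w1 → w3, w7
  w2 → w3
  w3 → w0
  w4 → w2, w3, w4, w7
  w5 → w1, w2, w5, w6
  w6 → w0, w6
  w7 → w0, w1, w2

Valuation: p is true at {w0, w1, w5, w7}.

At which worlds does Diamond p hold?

w0: successors {w3, w5, w7}; p there: w3:F, w5:T, w7:T. ✓
w1: successors {w3, w7}; p there: w3:F, w7:T. ✓
w2: successors {w3}; p there: w3:F. ✗
w3: successors {w0}; p there: w0:T. ✓
w4: successors {w2, w3, w4, w7}; p there: w2:F, w3:F, w4:F, w7:T. ✓
w5: successors {w1, w2, w5, w6}; p there: w1:T, w2:F, w5:T, w6:F. ✓
w6: successors {w0, w6}; p there: w0:T, w6:F. ✓
w7: successors {w0, w1, w2}; p there: w0:T, w1:T, w2:F. ✓

{w0, w1, w3, w4, w5, w6, w7}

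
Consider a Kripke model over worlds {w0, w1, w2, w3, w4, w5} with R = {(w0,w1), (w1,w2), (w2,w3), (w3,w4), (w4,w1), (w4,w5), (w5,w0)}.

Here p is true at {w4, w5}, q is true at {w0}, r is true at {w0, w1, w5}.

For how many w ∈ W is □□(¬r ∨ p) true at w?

w0: successors {w1}; □(¬r ∨ p) there: w1:T. ✓
w1: successors {w2}; □(¬r ∨ p) there: w2:T. ✓
w2: successors {w3}; □(¬r ∨ p) there: w3:T. ✓
w3: successors {w4}; □(¬r ∨ p) there: w4:F. ✗
w4: successors {w1, w5}; □(¬r ∨ p) there: w1:T, w5:F. ✗
w5: successors {w0}; □(¬r ∨ p) there: w0:F. ✗
Satisfying worlds: {w0, w1, w2}.

3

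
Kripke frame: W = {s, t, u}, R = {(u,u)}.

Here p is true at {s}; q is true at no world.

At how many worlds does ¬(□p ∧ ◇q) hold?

3

s: □p ∧ ◇q is F. ✓
t: □p ∧ ◇q is F. ✓
u: □p ∧ ◇q is F. ✓
Satisfying worlds: {s, t, u}.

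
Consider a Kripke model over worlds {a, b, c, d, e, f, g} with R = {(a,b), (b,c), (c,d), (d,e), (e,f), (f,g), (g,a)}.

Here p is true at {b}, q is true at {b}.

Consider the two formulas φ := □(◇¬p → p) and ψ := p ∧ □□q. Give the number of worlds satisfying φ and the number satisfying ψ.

For □(◇¬p → p):
a: successors {b}; ◇¬p → p there: b:T. ✓
b: successors {c}; ◇¬p → p there: c:F. ✗
c: successors {d}; ◇¬p → p there: d:F. ✗
d: successors {e}; ◇¬p → p there: e:F. ✗
e: successors {f}; ◇¬p → p there: f:F. ✗
f: successors {g}; ◇¬p → p there: g:F. ✗
g: successors {a}; ◇¬p → p there: a:T. ✓
— 2 worlds.
For p ∧ □□q:
a: p is F, □□q is F. ✗
b: p is T, □□q is F. ✗
c: p is F, □□q is F. ✗
d: p is F, □□q is F. ✗
e: p is F, □□q is F. ✗
f: p is F, □□q is F. ✗
g: p is F, □□q is T. ✗
— 0 worlds.

2 and 0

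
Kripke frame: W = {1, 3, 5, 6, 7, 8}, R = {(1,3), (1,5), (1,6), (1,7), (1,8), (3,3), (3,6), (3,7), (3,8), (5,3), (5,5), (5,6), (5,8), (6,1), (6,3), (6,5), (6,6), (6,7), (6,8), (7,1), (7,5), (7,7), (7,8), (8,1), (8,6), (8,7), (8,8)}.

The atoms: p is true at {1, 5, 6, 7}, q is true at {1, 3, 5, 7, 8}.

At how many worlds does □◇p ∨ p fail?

1: □◇p is T, p is T. ✓
3: □◇p is T, p is F. ✓
5: □◇p is T, p is T. ✓
6: □◇p is T, p is T. ✓
7: □◇p is T, p is T. ✓
8: □◇p is T, p is F. ✓
Satisfying worlds: {1, 3, 5, 6, 7, 8}.
So □◇p ∨ p fails at the other 0 worlds.

0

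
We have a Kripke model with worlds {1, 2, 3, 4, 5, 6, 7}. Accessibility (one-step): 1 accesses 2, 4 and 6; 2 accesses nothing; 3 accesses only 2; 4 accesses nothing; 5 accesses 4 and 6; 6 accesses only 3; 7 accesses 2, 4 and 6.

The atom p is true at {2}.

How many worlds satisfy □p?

1: successors {2, 4, 6}; p there: 2:T, 4:F, 6:F. ✗
2: no successors, so □p holds vacuously. ✓
3: successors {2}; p there: 2:T. ✓
4: no successors, so □p holds vacuously. ✓
5: successors {4, 6}; p there: 4:F, 6:F. ✗
6: successors {3}; p there: 3:F. ✗
7: successors {2, 4, 6}; p there: 2:T, 4:F, 6:F. ✗
Satisfying worlds: {2, 3, 4}.

3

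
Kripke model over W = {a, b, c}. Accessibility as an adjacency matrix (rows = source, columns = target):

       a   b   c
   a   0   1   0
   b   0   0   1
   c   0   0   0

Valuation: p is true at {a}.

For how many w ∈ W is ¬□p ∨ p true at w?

2

a: ¬□p is T, p is T. ✓
b: ¬□p is T, p is F. ✓
c: ¬□p is F, p is F. ✗
Satisfying worlds: {a, b}.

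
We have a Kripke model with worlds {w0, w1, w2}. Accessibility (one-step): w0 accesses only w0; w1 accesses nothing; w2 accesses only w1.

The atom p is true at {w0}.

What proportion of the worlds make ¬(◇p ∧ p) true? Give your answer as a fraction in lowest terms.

w0: ◇p ∧ p is T. ✗
w1: ◇p ∧ p is F. ✓
w2: ◇p ∧ p is F. ✓
That's 2 of 3 worlds, so 2/3.

2/3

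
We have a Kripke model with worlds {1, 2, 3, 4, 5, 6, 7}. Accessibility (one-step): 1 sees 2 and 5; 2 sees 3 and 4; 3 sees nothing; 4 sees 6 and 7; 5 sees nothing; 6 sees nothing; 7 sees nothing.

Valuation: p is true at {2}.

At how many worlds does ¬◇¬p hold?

1: ◇¬p is T. ✗
2: ◇¬p is T. ✗
3: ◇¬p is F. ✓
4: ◇¬p is T. ✗
5: ◇¬p is F. ✓
6: ◇¬p is F. ✓
7: ◇¬p is F. ✓
Satisfying worlds: {3, 5, 6, 7}.

4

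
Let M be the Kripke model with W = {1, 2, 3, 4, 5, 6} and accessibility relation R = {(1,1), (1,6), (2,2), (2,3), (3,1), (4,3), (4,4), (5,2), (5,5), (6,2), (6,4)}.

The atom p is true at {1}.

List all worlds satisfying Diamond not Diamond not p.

{2, 4}

1: successors {1, 6}; not Diamond not p there: 1:F, 6:F. ✗
2: successors {2, 3}; not Diamond not p there: 2:F, 3:T. ✓
3: successors {1}; not Diamond not p there: 1:F. ✗
4: successors {3, 4}; not Diamond not p there: 3:T, 4:F. ✓
5: successors {2, 5}; not Diamond not p there: 2:F, 5:F. ✗
6: successors {2, 4}; not Diamond not p there: 2:F, 4:F. ✗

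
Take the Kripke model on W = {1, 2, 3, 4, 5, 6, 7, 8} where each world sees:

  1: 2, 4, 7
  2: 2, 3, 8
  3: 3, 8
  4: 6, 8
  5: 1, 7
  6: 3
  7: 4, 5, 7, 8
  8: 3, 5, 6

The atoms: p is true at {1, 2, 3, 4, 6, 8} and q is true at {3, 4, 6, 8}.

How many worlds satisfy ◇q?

1: successors {2, 4, 7}; q there: 2:F, 4:T, 7:F. ✓
2: successors {2, 3, 8}; q there: 2:F, 3:T, 8:T. ✓
3: successors {3, 8}; q there: 3:T, 8:T. ✓
4: successors {6, 8}; q there: 6:T, 8:T. ✓
5: successors {1, 7}; q there: 1:F, 7:F. ✗
6: successors {3}; q there: 3:T. ✓
7: successors {4, 5, 7, 8}; q there: 4:T, 5:F, 7:F, 8:T. ✓
8: successors {3, 5, 6}; q there: 3:T, 5:F, 6:T. ✓
Satisfying worlds: {1, 2, 3, 4, 6, 7, 8}.

7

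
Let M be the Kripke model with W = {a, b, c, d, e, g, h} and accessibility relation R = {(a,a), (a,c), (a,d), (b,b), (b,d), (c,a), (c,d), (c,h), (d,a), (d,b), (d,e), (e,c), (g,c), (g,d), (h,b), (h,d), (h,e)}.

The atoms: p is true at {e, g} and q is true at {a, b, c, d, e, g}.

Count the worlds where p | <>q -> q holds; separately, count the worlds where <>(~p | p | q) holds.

For p | <>q -> q:
a: p | <>q is T, q is T. ✓
b: p | <>q is T, q is T. ✓
c: p | <>q is T, q is T. ✓
d: p | <>q is T, q is T. ✓
e: p | <>q is T, q is T. ✓
g: p | <>q is T, q is T. ✓
h: p | <>q is T, q is F. ✗
— 6 worlds.
For <>(~p | p | q):
a: successors {a, c, d}; ~p | p | q there: a:T, c:T, d:T. ✓
b: successors {b, d}; ~p | p | q there: b:T, d:T. ✓
c: successors {a, d, h}; ~p | p | q there: a:T, d:T, h:T. ✓
d: successors {a, b, e}; ~p | p | q there: a:T, b:T, e:T. ✓
e: successors {c}; ~p | p | q there: c:T. ✓
g: successors {c, d}; ~p | p | q there: c:T, d:T. ✓
h: successors {b, d, e}; ~p | p | q there: b:T, d:T, e:T. ✓
— 7 worlds.

6 and 7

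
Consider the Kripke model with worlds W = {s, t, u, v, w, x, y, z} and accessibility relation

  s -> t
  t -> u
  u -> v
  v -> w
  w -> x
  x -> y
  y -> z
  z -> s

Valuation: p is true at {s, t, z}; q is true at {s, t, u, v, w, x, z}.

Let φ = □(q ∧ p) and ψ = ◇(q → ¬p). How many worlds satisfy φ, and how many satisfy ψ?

3 and 5

For □(q ∧ p):
s: successors {t}; q ∧ p there: t:T. ✓
t: successors {u}; q ∧ p there: u:F. ✗
u: successors {v}; q ∧ p there: v:F. ✗
v: successors {w}; q ∧ p there: w:F. ✗
w: successors {x}; q ∧ p there: x:F. ✗
x: successors {y}; q ∧ p there: y:F. ✗
y: successors {z}; q ∧ p there: z:T. ✓
z: successors {s}; q ∧ p there: s:T. ✓
— 3 worlds.
For ◇(q → ¬p):
s: successors {t}; q → ¬p there: t:F. ✗
t: successors {u}; q → ¬p there: u:T. ✓
u: successors {v}; q → ¬p there: v:T. ✓
v: successors {w}; q → ¬p there: w:T. ✓
w: successors {x}; q → ¬p there: x:T. ✓
x: successors {y}; q → ¬p there: y:T. ✓
y: successors {z}; q → ¬p there: z:F. ✗
z: successors {s}; q → ¬p there: s:F. ✗
— 5 worlds.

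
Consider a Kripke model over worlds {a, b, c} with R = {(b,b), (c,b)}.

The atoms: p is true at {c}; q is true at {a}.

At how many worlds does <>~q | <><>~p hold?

a: <>~q is F, <><>~p is F. ✗
b: <>~q is T, <><>~p is T. ✓
c: <>~q is T, <><>~p is T. ✓
Satisfying worlds: {b, c}.

2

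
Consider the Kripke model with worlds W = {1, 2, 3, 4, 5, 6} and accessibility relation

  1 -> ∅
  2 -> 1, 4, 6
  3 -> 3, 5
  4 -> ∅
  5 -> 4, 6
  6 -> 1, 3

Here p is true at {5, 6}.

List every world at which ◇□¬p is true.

{2, 5, 6}

1: no successors, so ◇□¬p fails. ✗
2: successors {1, 4, 6}; □¬p there: 1:T, 4:T, 6:T. ✓
3: successors {3, 5}; □¬p there: 3:F, 5:F. ✗
4: no successors, so ◇□¬p fails. ✗
5: successors {4, 6}; □¬p there: 4:T, 6:T. ✓
6: successors {1, 3}; □¬p there: 1:T, 3:F. ✓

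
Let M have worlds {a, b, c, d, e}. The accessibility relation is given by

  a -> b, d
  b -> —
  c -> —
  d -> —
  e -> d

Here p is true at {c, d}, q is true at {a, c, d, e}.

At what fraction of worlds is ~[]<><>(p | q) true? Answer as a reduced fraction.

2/5

a: []<><>(p | q) is F. ✓
b: []<><>(p | q) is T. ✗
c: []<><>(p | q) is T. ✗
d: []<><>(p | q) is T. ✗
e: []<><>(p | q) is F. ✓
That's 2 of 5 worlds, so 2/5.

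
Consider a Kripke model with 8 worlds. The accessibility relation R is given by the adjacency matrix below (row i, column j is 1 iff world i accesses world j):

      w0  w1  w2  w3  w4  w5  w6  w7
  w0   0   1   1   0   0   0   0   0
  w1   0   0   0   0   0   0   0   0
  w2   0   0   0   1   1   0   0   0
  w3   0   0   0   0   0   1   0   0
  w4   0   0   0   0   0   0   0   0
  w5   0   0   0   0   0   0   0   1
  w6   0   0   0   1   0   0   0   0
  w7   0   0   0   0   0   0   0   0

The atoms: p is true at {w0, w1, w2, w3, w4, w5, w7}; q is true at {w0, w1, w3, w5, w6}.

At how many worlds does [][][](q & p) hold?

6

w0: successors {w1, w2}; [][](q & p) there: w1:T, w2:T. ✓
w1: no successors, so [][][](q & p) holds vacuously. ✓
w2: successors {w3, w4}; [][](q & p) there: w3:F, w4:T. ✗
w3: successors {w5}; [][](q & p) there: w5:T. ✓
w4: no successors, so [][][](q & p) holds vacuously. ✓
w5: successors {w7}; [][](q & p) there: w7:T. ✓
w6: successors {w3}; [][](q & p) there: w3:F. ✗
w7: no successors, so [][][](q & p) holds vacuously. ✓
Satisfying worlds: {w0, w1, w3, w4, w5, w7}.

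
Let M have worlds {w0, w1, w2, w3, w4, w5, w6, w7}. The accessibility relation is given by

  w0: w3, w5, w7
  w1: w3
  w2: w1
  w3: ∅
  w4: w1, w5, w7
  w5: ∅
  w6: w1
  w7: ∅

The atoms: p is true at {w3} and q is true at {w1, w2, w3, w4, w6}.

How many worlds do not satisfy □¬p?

w0: successors {w3, w5, w7}; ¬p there: w3:F, w5:T, w7:T. ✗
w1: successors {w3}; ¬p there: w3:F. ✗
w2: successors {w1}; ¬p there: w1:T. ✓
w3: no successors, so □¬p holds vacuously. ✓
w4: successors {w1, w5, w7}; ¬p there: w1:T, w5:T, w7:T. ✓
w5: no successors, so □¬p holds vacuously. ✓
w6: successors {w1}; ¬p there: w1:T. ✓
w7: no successors, so □¬p holds vacuously. ✓
Satisfying worlds: {w2, w3, w4, w5, w6, w7}.
So □¬p fails at the other 2 worlds.

2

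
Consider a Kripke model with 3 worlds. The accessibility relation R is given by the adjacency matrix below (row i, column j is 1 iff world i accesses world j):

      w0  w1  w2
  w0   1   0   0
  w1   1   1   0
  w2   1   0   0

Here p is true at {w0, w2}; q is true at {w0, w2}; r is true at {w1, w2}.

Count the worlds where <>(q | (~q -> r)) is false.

w0: successors {w0}; q | (~q -> r) there: w0:T. ✓
w1: successors {w0, w1}; q | (~q -> r) there: w0:T, w1:T. ✓
w2: successors {w0}; q | (~q -> r) there: w0:T. ✓
Satisfying worlds: {w0, w1, w2}.
So <>(q | (~q -> r)) fails at the other 0 worlds.

0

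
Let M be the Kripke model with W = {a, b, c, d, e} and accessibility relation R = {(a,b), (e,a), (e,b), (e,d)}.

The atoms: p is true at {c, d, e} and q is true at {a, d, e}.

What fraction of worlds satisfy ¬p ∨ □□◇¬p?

4/5

a: ¬p is T, □□◇¬p is T. ✓
b: ¬p is T, □□◇¬p is T. ✓
c: ¬p is F, □□◇¬p is T. ✓
d: ¬p is F, □□◇¬p is T. ✓
e: ¬p is F, □□◇¬p is F. ✗
That's 4 of 5 worlds, so 4/5.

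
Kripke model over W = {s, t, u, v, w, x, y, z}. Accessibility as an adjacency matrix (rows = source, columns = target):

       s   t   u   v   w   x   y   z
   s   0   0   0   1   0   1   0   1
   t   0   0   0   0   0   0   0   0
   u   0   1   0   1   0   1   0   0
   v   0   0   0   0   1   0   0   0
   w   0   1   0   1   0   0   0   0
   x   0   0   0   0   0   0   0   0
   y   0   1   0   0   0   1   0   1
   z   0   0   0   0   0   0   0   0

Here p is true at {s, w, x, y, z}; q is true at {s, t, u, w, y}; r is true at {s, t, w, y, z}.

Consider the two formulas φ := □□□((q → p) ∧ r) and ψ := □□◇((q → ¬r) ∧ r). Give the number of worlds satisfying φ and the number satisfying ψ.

For □□□((q → p) ∧ r):
s: successors {v, x, z}; □□((q → p) ∧ r) there: v:F, x:T, z:T. ✗
t: no successors, so □□□((q → p) ∧ r) holds vacuously. ✓
u: successors {t, v, x}; □□((q → p) ∧ r) there: t:T, v:F, x:T. ✗
v: successors {w}; □□((q → p) ∧ r) there: w:T. ✓
w: successors {t, v}; □□((q → p) ∧ r) there: t:T, v:F. ✗
x: no successors, so □□□((q → p) ∧ r) holds vacuously. ✓
y: successors {t, x, z}; □□((q → p) ∧ r) there: t:T, x:T, z:T. ✓
z: no successors, so □□□((q → p) ∧ r) holds vacuously. ✓
— 5 worlds.
For □□◇((q → ¬r) ∧ r):
s: successors {v, x, z}; □◇((q → ¬r) ∧ r) there: v:F, x:T, z:T. ✗
t: no successors, so □□◇((q → ¬r) ∧ r) holds vacuously. ✓
u: successors {t, v, x}; □◇((q → ¬r) ∧ r) there: t:T, v:F, x:T. ✗
v: successors {w}; □◇((q → ¬r) ∧ r) there: w:F. ✗
w: successors {t, v}; □◇((q → ¬r) ∧ r) there: t:T, v:F. ✗
x: no successors, so □□◇((q → ¬r) ∧ r) holds vacuously. ✓
y: successors {t, x, z}; □◇((q → ¬r) ∧ r) there: t:T, x:T, z:T. ✓
z: no successors, so □□◇((q → ¬r) ∧ r) holds vacuously. ✓
— 4 worlds.

5 and 4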